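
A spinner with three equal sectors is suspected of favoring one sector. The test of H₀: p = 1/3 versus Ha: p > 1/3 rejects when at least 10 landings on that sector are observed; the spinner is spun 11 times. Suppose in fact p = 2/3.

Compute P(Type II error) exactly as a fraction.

163835/177147

Under the alternative p = 2/3, K ~ Binomial(11, 2/3); β is the probability the test does not reject, P(K < 10).
Adding the binomial probabilities P(K=0)+…+P(K=9) at p = 2/3 gives 163835/177147.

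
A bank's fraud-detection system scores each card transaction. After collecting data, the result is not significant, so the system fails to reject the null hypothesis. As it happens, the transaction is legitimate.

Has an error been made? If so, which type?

The conventional null hypothesis here is that the transaction is legitimate.
The test retained a true H₀ — the decision matches the true state.

No error — this is a correct decision.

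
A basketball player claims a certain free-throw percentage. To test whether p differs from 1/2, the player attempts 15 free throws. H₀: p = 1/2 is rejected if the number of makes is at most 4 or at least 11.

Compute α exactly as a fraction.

α = P(Y ≤ 4 or Y ≥ 11 | p = 1/2), Y ~ Binomial(15, 1/2).
By symmetry, α = 2·P(Y ≤ 4) = 2·(1 + 15 + 105 + 455 + 1365)/32768 = 3882/32768 = 1941/16384.

1941/16384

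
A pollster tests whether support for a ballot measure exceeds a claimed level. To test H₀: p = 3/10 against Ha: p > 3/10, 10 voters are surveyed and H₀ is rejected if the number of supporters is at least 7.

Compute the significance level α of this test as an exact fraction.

6620049/625000000

α = P(reject H₀ | H₀ true) = P(Y ≥ 7 | p = 3/10), with Y ~ Binomial(10, 3/10).
Adding the binomial terms for j = 7 through 10 with p = 3/10 yields 6620049/625000000.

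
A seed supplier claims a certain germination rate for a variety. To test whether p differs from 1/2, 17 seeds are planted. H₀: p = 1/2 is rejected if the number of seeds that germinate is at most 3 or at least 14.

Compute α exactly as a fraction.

Under H₀, Y ~ Binomial(17, 1/2); α is the probability of landing in either tail, P(Y ≤ 3) + P(Y ≥ 14).
The two tails are symmetric, so α = 2·(1 + 17 + 136 + 680)/2^17 = 1668/131072 = 417/32768.

417/32768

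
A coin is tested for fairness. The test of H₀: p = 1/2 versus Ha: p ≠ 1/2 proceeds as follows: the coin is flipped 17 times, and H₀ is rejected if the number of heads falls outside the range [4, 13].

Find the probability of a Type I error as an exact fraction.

α = P(Y ≤ 3 or Y ≥ 14 | p = 1/2), Y ~ Binomial(17, 1/2).
Each tail has probability (1 + 17 + 136 + 680)/131072; doubling gives α = 1668/131072 = 417/32768.

417/32768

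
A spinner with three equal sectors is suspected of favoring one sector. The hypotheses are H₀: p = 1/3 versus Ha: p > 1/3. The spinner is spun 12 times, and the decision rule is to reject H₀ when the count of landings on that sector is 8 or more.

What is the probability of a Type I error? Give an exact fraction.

3323/177147

The Type I error probability is α = P(X ≥ 8) computed under H₀, where X ~ Binomial(12, 1/3).
Adding the binomial terms for j = 8 through 12 with p = 1/3 yields 3323/177147.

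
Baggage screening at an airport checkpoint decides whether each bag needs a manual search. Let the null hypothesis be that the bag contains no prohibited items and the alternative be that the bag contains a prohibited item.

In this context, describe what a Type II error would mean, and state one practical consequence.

A Type II error is failing to reject H₀ when H₀ is false.
Here that means letting the bag through when actually the bag contains a prohibited item.

A Type II error would mean concluding that the bag contains no prohibited items (or at least failing to establish that the bag contains a prohibited item) when in fact the bag contains a prohibited item. Consequence: a prohibited item passes through security undetected.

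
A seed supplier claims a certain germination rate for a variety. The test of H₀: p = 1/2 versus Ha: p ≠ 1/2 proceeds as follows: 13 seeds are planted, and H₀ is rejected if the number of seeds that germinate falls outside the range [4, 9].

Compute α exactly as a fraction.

α = P(S ≤ 3 or S ≥ 10 | p = 1/2), S ~ Binomial(13, 1/2).
By symmetry, α = 2·P(S ≤ 3) = 2·(1 + 13 + 78 + 286)/8192 = 756/8192 = 189/2048.

189/2048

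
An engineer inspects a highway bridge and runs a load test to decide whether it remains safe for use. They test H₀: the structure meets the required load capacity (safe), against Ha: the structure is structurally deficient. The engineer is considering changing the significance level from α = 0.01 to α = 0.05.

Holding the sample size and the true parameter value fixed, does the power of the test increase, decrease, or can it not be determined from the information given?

With a larger α the critical value moves toward the center, so more of the Ha sampling distribution lies in the rejection region.
Since power = 1 − β and β decreases, power increases.

It increases.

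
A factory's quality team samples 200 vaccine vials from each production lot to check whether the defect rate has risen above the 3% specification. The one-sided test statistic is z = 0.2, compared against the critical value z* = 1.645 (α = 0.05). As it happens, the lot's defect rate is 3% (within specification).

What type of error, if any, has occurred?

The conventional null hypothesis is that the lot's defect rate is 3% (within specification).
Since z = 0.2 ≤ z* = 1.645, H₀ is not rejected.
H₀ is true (actually the lot's defect rate is 3% (within specification)).
The decision matches the true state — no error.

No error — this is a correct decision.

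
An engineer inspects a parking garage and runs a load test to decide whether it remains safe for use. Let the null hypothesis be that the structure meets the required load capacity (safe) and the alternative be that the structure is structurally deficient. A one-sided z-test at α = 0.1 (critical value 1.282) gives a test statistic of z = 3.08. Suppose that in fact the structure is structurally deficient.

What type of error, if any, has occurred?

No error (correct decision).

Since z = 3.08 > z* = 1.282, H₀ is rejected.
H₀ is false (actually the structure is structurally deficient).
The decision matches the true state — no error.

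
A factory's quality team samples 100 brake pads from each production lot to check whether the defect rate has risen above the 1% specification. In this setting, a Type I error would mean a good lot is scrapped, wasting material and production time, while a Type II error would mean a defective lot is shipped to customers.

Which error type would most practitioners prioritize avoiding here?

Type II error

The Type II consequence (a defective lot is shipped to customers) is more severe than the Type I consequence (a good lot is scrapped, wasting material and production time).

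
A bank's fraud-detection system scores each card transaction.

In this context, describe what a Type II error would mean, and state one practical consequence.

With the conventional null hypothesis that the transaction is legitimate:
A Type II error is failing to reject H₀ when H₀ is false.
Here that means approving the transaction when actually the transaction is fraudulent.

A Type II error would mean concluding that the transaction is legitimate (or at least failing to establish that the transaction is fraudulent) when in fact the transaction is fraudulent. Consequence: a fraudulent charge goes through and the bank absorbs the loss.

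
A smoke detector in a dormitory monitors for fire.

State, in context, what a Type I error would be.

A Type I error would mean concluding that there is a fire when in fact there is no fire.

With the conventional null hypothesis that there is no fire:
A Type I error is rejecting H₀ when H₀ is true.
Here that means sounding the alarm and evacuating the building when actually there is no fire.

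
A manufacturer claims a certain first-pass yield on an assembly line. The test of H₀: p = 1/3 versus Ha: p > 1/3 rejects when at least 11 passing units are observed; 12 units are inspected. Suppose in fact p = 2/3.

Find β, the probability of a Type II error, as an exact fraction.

502769/531441

Under the alternative p = 2/3, K ~ Binomial(12, 2/3); β is the probability the test does not reject, P(K < 11).
Equivalently, β = 1 − P(K ≥ 11) = 502769/531441.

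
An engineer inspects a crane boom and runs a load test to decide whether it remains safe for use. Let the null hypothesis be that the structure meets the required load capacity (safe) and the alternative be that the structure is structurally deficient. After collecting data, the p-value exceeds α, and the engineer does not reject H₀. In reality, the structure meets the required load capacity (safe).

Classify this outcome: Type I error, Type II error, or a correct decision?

Neither — the decision is correct.

The test retained a true H₀ — the decision matches the true state.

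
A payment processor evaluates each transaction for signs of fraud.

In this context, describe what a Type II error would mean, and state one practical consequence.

With the conventional null hypothesis that the transaction is legitimate:
A Type II error is failing to reject H₀ when H₀ is false.
Here that means approving the transaction when actually the transaction is fraudulent.

A Type II error would mean concluding that the transaction is legitimate (or at least failing to establish that the transaction is fraudulent) when in fact the transaction is fraudulent. Consequence: a fraudulent charge goes through and the bank absorbs the loss.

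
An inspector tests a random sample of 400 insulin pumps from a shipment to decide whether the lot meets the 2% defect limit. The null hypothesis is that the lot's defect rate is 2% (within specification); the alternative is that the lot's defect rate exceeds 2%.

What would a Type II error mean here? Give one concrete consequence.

A Type II error would mean concluding that the lot's defect rate is 2% (within specification) (or at least failing to establish that the lot's defect rate exceeds 2%) when in fact the lot's defect rate exceeds 2%. Consequence: a defective lot is shipped to customers.

A Type II error is failing to reject H₀ when H₀ is false.
Here that means accepting the lot and shipping it when actually the lot's defect rate exceeds 2%.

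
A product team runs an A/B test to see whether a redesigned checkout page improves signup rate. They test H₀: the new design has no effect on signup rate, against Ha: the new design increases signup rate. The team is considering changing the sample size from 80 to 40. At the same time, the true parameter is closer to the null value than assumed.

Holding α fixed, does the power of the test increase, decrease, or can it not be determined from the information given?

With less data the test statistic is noisier; under Ha, more outcomes land inside the acceptance region. A smaller true effect puts the Ha sampling distribution closer to H₀, so more of it falls in the non-rejection region. Both changes push β in the same direction.
Since power = 1 − β and β increases, power decreases.

It decreases.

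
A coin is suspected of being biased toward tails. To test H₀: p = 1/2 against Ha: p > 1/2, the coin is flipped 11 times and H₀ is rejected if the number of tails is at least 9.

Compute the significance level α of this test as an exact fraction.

67/2048

Under H₀, K ~ Binomial(11, 1/2), and α = P(K ≥ 9).
That's C(11,9) + C(11,10) + C(11,11) over 2^11, i.e. (55 + 11 + 1)/2048 = 67/2048.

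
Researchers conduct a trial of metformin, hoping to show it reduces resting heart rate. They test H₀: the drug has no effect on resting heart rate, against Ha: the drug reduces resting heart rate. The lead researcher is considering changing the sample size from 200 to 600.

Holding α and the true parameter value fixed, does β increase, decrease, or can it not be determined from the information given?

A larger sample reduces the standard error, pulling the sampling distribution under Ha further from the non-rejection region.

It decreases.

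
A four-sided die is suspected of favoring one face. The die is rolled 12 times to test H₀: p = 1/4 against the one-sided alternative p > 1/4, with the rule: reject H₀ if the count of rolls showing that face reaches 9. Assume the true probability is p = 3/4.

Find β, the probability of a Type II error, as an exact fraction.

Under the alternative p = 3/4, K ~ Binomial(12, 3/4); β is the probability the test does not reject, P(K < 9).
Adding the binomial probabilities P(K=0)+…+P(K=8) at p = 3/4 gives 5892517/16777216.

5892517/16777216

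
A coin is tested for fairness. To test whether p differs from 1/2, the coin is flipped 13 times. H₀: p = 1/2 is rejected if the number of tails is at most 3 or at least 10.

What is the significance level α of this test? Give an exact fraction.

189/2048

Under H₀, X ~ Binomial(13, 1/2); α is the probability of landing in either tail, P(X ≤ 3) + P(X ≥ 10).
By symmetry, α = 2·P(X ≤ 3) = 2·(1 + 13 + 78 + 286)/8192 = 756/8192 = 189/2048.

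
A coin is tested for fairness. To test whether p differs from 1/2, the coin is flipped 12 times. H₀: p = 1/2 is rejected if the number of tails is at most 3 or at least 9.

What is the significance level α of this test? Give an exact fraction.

299/2048

Under H₀, K ~ Binomial(12, 1/2); α is the probability of landing in either tail, P(K ≤ 3) + P(K ≥ 9).
The two tails are symmetric, so α = 2·(1 + 12 + 66 + 220)/2^12 = 598/4096 = 299/2048.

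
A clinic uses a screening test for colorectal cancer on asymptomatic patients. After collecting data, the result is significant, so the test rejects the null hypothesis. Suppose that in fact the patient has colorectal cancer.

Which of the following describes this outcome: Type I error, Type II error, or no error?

Neither — the decision is correct.

The conventional null hypothesis here is that the patient does not have colorectal cancer.
The test rejected a false H₀ — the decision matches the true state.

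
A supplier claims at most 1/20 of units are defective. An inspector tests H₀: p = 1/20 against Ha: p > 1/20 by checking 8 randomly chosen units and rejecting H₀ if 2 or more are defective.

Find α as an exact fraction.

1465463047/25600000000

Under H₀, X ~ Binomial(8, 1/20); the Type I error rate is P(X ≥ 2).
Via the complement, α = 1 − Σ_{j=0}^{1} C(8,j)(1/20)^j(19/20)^{8-j} = 1465463047/25600000000.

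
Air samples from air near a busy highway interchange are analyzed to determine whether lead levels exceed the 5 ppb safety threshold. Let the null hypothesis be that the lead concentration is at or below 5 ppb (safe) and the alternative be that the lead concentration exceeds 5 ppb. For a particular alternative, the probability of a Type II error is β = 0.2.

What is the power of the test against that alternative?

0.8

Power = 1 − β = 1 − 0.2 = 0.8.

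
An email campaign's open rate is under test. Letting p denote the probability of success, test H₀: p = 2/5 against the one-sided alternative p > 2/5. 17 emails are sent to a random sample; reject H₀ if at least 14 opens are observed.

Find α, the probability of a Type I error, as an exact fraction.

68878336/152587890625

The Type I error probability is α = P(Y ≥ 14) computed under H₀, where Y ~ Binomial(17, 2/5).
P(Y ≥ 14) = Σ_{j=14}^{17} C(17,j)·(2/5)^j·(3/5)^{17-j} = 68878336/152587890625.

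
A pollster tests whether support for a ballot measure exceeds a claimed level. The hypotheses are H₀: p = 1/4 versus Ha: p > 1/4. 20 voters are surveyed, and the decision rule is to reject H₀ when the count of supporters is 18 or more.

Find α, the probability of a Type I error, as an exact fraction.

1771/1099511627776

Under H₀, X ~ Binomial(20, 1/4), and α = P(X ≥ 18).
Summing C(20,j)(1/4)^j(3/4)^{20−j} for j = 18,…,20 gives 1771/1099511627776.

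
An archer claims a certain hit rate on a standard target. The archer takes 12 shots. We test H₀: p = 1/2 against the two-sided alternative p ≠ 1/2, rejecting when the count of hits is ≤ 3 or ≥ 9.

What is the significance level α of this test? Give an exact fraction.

299/2048

The significance level is the null-hypothesis probability of the rejection region {≤3} ∪ {≥9}.
By symmetry, α = 2·P(Y ≤ 3) = 2·(1 + 12 + 66 + 220)/4096 = 598/4096 = 299/2048.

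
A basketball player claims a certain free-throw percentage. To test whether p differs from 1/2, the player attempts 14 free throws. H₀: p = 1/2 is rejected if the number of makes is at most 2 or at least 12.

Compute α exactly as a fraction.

53/4096

The significance level is the null-hypothesis probability of the rejection region {≤2} ∪ {≥12}.
By symmetry, α = 2·P(K ≤ 2) = 2·(1 + 14 + 91)/16384 = 212/16384 = 53/4096.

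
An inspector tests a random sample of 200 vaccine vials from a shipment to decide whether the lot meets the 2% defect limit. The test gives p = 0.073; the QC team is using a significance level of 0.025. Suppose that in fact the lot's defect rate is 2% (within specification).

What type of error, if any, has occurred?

No error — this is a correct decision.

The conventional null hypothesis is that the lot's defect rate is 2% (within specification).
Since p = 0.073 ≥ α = 0.025, H₀ is not rejected.
H₀ is true (actually the lot's defect rate is 2% (within specification)).
The decision matches the true state — no error.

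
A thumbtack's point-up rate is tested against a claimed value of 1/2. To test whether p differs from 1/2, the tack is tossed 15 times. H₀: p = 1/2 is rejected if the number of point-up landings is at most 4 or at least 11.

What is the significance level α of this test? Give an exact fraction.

α = P(X ≤ 4 or X ≥ 11 | p = 1/2), X ~ Binomial(15, 1/2).
The two tails are symmetric, so α = 2·(1 + 15 + 105 + 455 + 1365)/2^15 = 3882/32768 = 1941/16384.

1941/16384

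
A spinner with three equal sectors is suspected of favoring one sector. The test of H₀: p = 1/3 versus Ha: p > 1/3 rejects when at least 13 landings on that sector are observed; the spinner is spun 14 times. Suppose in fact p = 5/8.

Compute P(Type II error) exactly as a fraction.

Under the alternative p = 5/8, K ~ Binomial(14, 5/8); β is the probability the test does not reject, P(K < 13).
Adding the binomial probabilities P(K=0)+…+P(K=12) at p = 5/8 gives 4340673464229/4398046511104.

4340673464229/4398046511104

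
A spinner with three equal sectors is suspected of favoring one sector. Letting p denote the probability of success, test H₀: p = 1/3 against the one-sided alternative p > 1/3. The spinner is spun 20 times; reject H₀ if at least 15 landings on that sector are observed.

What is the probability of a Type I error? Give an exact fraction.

64841/387420489

Under H₀, Y ~ Binomial(20, 1/3), and α = P(Y ≥ 15).
Summing C(20,j)(1/3)^j(2/3)^{20−j} for j = 15,…,20 gives 64841/387420489.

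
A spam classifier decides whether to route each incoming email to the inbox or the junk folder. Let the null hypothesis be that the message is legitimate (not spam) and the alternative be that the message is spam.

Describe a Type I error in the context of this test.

A Type I error would mean concluding that the message is spam when in fact the message is legitimate (not spam).

A Type I error is rejecting H₀ when H₀ is true.
Here that means sending the message to the spam folder when actually the message is legitimate (not spam).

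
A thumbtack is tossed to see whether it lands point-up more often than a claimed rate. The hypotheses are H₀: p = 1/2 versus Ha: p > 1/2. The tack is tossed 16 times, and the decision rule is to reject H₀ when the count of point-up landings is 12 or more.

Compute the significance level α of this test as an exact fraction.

2517/65536

The Type I error probability is α = P(S ≥ 12) computed under H₀, where S ~ Binomial(16, 1/2).
That's C(16,12) + C(16,13) + C(16,14) + C(16,15) + C(16,16) over 2^16, i.e. (1820 + 560 + 120 + 16 + 1)/65536 = 2517/65536.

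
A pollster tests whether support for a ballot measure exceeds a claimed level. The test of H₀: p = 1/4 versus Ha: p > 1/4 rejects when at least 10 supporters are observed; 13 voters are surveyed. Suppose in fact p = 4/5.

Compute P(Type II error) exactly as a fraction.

β = P(fail to reject H₀ | Ha true) = P(Y ≤ 9 | p = 4/5), Y ~ Binomial(13, 4/5).
Summing C(13,j)·(4/5)^j·(1/5)^{13-j} for j = 0..9 gives 61688401/244140625.

61688401/244140625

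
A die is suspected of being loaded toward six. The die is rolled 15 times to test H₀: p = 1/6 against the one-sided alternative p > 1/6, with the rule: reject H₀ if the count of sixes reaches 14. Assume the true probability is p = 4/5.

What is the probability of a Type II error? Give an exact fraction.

25417304461/30517578125

A Type II error is failing to reject when Ha holds: with p = 4/5, β = P(Y ≤ 13).
Summing C(15,j)·(4/5)^j·(1/5)^{15-j} for j = 0..13 gives 25417304461/30517578125.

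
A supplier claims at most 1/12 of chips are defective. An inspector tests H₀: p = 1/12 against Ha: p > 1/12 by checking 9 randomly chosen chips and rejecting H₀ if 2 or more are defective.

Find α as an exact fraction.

218150683/1289945088

The significance level is the probability, assuming p = 1/12, of seeing 2 or more defectives in 9 draws.
Computing the lower-tail complement: 1 − 1071794405/1289945088 = 218150683/1289945088.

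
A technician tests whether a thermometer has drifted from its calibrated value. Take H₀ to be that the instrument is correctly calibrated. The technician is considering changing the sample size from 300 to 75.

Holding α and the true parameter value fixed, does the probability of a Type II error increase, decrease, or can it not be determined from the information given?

It increases.

With less data the test statistic is noisier; under Ha, more outcomes land inside the acceptance region.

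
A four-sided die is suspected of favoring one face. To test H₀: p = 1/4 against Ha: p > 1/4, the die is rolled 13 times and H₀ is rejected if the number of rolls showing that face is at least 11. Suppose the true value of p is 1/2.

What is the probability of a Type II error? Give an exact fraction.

2025/2048

Under the alternative p = 1/2, S ~ Binomial(13, 1/2); β is the probability the test does not reject, P(S < 11).
Summing C(13,j)·(1/2)^j·(1/2)^{13-j} for j = 0..10 gives 2025/2048.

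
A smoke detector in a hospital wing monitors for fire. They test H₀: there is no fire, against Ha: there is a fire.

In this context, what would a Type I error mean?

A Type I error is rejecting H₀ when H₀ is true.
Here that means sounding the alarm and evacuating the building when actually there is no fire.

A Type I error would mean concluding that there is a fire when in fact there is no fire.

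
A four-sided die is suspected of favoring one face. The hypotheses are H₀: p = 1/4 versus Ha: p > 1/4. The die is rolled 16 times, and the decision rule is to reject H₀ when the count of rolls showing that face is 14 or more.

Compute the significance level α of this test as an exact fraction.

Under H₀, Y ~ Binomial(16, 1/4), and α = P(Y ≥ 14).
P(Y ≥ 14) = Σ_{j=14}^{16} C(16,j)·(1/4)^j·(3/4)^{16-j} = 1129/4294967296.

1129/4294967296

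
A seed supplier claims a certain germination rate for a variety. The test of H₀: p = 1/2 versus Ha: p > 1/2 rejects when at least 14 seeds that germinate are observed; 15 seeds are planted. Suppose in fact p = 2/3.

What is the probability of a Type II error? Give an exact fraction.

Under the alternative p = 2/3, X ~ Binomial(15, 2/3); β is the probability the test does not reject, P(X < 14).
Adding the binomial probabilities P(X=0)+…+P(X=13) at p = 2/3 gives 14070379/14348907.

14070379/14348907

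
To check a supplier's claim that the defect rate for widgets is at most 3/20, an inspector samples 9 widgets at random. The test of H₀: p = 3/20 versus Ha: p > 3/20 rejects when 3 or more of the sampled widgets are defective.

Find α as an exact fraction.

α = P(reject H₀ | H₀ true) = P(K ≥ 3 | p = 3/20), K ~ Binomial(9, 3/20).
Computing the lower-tail complement: 1 − 27492691091/32000000000 = 4507308909/32000000000.

4507308909/32000000000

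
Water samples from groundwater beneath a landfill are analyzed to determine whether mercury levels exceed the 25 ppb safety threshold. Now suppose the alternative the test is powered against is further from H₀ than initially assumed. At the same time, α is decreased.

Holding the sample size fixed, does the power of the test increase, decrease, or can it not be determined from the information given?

The first change alone would make β decrease; the second alone would make β increase. Which effect dominates depends on the magnitudes, which are not given.
Since power = 1 − β, the effect on power is likewise indeterminate.

Cannot be determined from the information given.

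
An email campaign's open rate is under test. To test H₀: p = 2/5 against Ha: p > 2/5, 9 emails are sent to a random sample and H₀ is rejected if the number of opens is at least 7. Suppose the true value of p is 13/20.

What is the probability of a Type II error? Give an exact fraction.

5301813769/8000000000

Under the alternative p = 13/20, S ~ Binomial(9, 13/20); β is the probability the test does not reject, P(S < 7).
Summing C(9,j)·(13/20)^j·(7/20)^{9-j} for j = 0..6 gives 5301813769/8000000000.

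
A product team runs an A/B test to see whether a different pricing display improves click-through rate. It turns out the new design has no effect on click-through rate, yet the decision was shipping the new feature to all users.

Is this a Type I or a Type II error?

Type I error

The null hypothesis here is that the new design has no effect on click-through rate.
'Shipping the new feature to all users' corresponds to rejecting H₀.
H₀ was rejected but H₀ is true — a Type I error (false positive).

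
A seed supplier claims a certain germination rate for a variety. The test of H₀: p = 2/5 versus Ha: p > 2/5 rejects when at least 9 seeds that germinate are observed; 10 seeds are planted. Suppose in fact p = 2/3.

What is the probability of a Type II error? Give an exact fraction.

17635/19683

A Type II error is failing to reject when Ha holds: with p = 2/3, β = P(X ≤ 8).
Equivalently, β = 1 − P(X ≥ 9) = 17635/19683.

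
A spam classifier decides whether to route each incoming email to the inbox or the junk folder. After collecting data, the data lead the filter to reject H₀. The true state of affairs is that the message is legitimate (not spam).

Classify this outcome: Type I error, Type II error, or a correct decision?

The conventional null hypothesis here is that the message is legitimate (not spam).
H₀ was rejected, but H₀ is actually true.
Rejecting a true null hypothesis is a Type I error (false positive).

Type I error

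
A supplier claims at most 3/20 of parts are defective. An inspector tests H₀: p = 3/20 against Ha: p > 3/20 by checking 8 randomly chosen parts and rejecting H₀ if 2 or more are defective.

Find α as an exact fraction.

The significance level is the probability, assuming p = 3/20, of seeing 2 or more defectives in 8 draws.
Computing the lower-tail complement: 1 − 16823885593/25600000000 = 8776114407/25600000000.

8776114407/25600000000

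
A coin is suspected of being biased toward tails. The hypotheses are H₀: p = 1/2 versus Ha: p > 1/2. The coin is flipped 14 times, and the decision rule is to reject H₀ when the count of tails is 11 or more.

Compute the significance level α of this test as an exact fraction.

235/8192

The Type I error probability is α = P(K ≥ 11) computed under H₀, where K ~ Binomial(14, 1/2).
That's C(14,11) + C(14,12) + C(14,13) + C(14,14) over 2^14, i.e. (364 + 91 + 14 + 1)/16384 = 470/16384 = 235/8192.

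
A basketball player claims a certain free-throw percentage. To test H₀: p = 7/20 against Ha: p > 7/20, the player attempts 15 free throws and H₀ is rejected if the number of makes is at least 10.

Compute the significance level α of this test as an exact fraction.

203869009270562307/16384000000000000000

The Type I error probability is α = P(X ≥ 10) computed under H₀, where X ~ Binomial(15, 7/20).
Summing C(15,j)(7/20)^j(13/20)^{15−j} for j = 10,…,15 gives 203869009270562307/16384000000000000000.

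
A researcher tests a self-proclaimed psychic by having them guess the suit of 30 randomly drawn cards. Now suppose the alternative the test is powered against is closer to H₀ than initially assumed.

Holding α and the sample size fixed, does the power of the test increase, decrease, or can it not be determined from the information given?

When the true parameter is near the null value, the test has a harder time distinguishing Ha from H₀.
Since power = 1 − β and β increases, power decreases.

It decreases.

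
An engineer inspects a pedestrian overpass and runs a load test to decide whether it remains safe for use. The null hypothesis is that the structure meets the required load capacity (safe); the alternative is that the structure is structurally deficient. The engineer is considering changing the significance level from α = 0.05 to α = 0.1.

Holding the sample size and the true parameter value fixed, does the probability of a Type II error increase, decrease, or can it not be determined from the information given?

A larger α widens the rejection region, so when the alternative is true more outcomes lead to rejection — failing to reject becomes less likely.

It decreases.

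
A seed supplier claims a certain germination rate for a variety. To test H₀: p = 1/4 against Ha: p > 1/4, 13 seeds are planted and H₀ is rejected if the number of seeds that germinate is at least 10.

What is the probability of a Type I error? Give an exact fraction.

529/4194304

α = P(reject H₀ | H₀ true) = P(K ≥ 10 | p = 1/4), with K ~ Binomial(13, 1/4).
Summing C(13,j)(1/4)^j(3/4)^{13−j} for j = 10,…,13 gives 529/4194304.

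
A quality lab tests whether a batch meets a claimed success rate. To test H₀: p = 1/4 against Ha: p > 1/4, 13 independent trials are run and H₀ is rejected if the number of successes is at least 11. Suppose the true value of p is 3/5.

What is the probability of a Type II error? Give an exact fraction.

1150021472/1220703125

A Type II error is failing to reject when Ha holds: with p = 3/5, β = P(Y ≤ 10).
Equivalently, β = 1 − P(Y ≥ 11) = 1150021472/1220703125.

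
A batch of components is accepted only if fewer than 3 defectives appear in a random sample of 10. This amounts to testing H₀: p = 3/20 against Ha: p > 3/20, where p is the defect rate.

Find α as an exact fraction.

460297010259/2560000000000

α = P(reject H₀ | H₀ true) = P(Y ≥ 3 | p = 3/20), Y ~ Binomial(10, 3/20).
Via the complement, α = 1 − Σ_{j=0}^{2} C(10,j)(3/20)^j(17/20)^{10-j} = 460297010259/2560000000000.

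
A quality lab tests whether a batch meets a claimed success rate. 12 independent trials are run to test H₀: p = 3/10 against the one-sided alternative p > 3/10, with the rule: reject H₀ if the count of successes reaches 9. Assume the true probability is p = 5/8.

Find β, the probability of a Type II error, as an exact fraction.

Under the alternative p = 5/8, X ~ Binomial(12, 5/8); β is the probability the test does not reject, P(X < 9).
Equivalently, β = 1 − P(X ≥ 9) = 49315179861/68719476736.

49315179861/68719476736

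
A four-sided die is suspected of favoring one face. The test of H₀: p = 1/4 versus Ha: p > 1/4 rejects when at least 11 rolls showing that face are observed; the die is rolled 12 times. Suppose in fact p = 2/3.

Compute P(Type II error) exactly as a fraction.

β = P(fail to reject H₀ | Ha true) = P(S ≤ 10 | p = 2/3), S ~ Binomial(12, 2/3).
Adding the binomial probabilities P(S=0)+…+P(S=10) at p = 2/3 gives 502769/531441.

502769/531441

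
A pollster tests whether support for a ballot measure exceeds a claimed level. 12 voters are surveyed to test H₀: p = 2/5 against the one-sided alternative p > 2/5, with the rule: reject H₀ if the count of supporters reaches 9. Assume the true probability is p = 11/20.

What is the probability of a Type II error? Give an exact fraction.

Under the alternative p = 11/20, S ~ Binomial(12, 11/20); β is the probability the test does not reject, P(S < 9).
Adding the binomial probabilities P(S=0)+…+P(S=8) at p = 11/20 gives 709043757719553/819200000000000.

709043757719553/819200000000000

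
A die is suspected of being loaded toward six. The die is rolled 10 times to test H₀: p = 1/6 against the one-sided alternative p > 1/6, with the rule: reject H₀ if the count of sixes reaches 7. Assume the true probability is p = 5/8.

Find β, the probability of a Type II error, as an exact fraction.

148513581/268435456

A Type II error is failing to reject when Ha holds: with p = 5/8, β = P(Y ≤ 6).
Adding the binomial probabilities P(Y=0)+…+P(Y=6) at p = 5/8 gives 148513581/268435456.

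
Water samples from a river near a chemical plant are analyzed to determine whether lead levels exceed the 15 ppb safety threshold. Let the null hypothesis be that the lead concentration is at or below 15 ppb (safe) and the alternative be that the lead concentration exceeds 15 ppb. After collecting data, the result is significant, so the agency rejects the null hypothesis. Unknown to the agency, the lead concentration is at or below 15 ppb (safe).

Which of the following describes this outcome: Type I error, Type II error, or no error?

Type I error

H₀ was rejected, but H₀ is actually true.
Rejecting a true null hypothesis is a Type I error (false positive).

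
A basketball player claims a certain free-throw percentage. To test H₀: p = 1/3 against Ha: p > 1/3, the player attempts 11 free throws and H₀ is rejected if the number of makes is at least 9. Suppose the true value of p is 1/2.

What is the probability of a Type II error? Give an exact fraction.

A Type II error is failing to reject when Ha holds: with p = 1/2, β = P(Y ≤ 8).
Adding the binomial probabilities P(Y=0)+…+P(Y=8) at p = 1/2 gives 1981/2048.

1981/2048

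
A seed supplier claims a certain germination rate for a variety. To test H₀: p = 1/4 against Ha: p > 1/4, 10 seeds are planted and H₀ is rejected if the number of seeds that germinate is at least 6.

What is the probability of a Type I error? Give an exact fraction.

Under H₀, X ~ Binomial(10, 1/4), and α = P(X ≥ 6).
Summing C(10,j)(1/4)^j(3/4)^{10−j} for j = 6,…,10 gives 10343/524288.

10343/524288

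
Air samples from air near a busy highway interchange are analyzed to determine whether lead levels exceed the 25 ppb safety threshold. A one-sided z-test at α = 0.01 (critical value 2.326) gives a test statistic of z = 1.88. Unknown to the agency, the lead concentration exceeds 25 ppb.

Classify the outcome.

The conventional null hypothesis is that the lead concentration is at or below 25 ppb (safe).
Since z = 1.88 ≤ z* = 2.326, H₀ is not rejected.
H₀ is false (actually the lead concentration exceeds 25 ppb).
Failing to reject a false H₀ is a Type II error.

Type II error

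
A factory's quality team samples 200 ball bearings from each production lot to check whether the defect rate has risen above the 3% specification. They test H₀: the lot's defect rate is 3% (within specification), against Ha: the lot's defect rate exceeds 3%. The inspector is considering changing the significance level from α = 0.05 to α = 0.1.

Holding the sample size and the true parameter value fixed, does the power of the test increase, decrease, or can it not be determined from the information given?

A larger α widens the rejection region, so when the alternative is true more outcomes lead to rejection — failing to reject becomes less likely.
Since power = 1 − β and β decreases, power increases.

It increases.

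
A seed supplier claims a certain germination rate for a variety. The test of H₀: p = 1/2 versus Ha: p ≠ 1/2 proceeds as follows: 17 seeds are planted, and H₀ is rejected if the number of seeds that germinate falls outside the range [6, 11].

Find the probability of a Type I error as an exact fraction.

Under H₀, X ~ Binomial(17, 1/2); α is the probability of landing in either tail, P(X ≤ 5) + P(X ≥ 12).
The two tails are symmetric, so α = 2·(1 + 17 + 136 + 680 + 2380 + 6188)/2^17 = 18804/131072 = 4701/32768.

4701/32768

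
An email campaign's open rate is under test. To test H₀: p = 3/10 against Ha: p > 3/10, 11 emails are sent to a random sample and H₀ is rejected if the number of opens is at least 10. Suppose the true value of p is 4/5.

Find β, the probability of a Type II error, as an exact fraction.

6619897/9765625

Under the alternative p = 4/5, Y ~ Binomial(11, 4/5); β is the probability the test does not reject, P(Y < 10).
Equivalently, β = 1 − P(Y ≥ 10) = 6619897/9765625.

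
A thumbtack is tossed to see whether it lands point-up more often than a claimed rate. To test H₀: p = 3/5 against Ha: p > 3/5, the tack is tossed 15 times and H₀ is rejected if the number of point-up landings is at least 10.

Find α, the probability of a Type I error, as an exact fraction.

12305162061/30517578125

The Type I error probability is α = P(Y ≥ 10) computed under H₀, where Y ~ Binomial(15, 3/5).
Adding the binomial terms for j = 10 through 15 with p = 3/5 yields 12305162061/30517578125.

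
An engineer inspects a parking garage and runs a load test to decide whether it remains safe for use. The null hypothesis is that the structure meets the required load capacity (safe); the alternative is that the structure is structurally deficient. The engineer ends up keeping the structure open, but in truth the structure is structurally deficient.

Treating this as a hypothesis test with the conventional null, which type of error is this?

'Keeping the structure open' corresponds to failing to reject H₀.
H₀ was not rejected but H₀ is false — a Type II error (false negative).

Type II error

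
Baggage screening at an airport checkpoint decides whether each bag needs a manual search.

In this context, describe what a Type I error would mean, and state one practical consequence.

A Type I error would mean concluding that the bag contains a prohibited item when in fact the bag contains no prohibited items. Consequence: a harmless bag is searched, delaying the passenger.

With the conventional null hypothesis that the bag contains no prohibited items:
A Type I error is rejecting H₀ when H₀ is true.
Here that means flagging the bag for a manual search when actually the bag contains no prohibited items.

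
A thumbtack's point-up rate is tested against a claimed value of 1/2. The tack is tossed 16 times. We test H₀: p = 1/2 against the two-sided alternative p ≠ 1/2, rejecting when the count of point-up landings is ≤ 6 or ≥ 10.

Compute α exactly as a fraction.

14893/32768

α = P(Y ≤ 6 or Y ≥ 10 | p = 1/2), Y ~ Binomial(16, 1/2).
Each tail has probability (1 + 16 + 120 + 560 + 1820 + 4368 + 8008)/65536; doubling gives α = 29786/65536 = 14893/32768.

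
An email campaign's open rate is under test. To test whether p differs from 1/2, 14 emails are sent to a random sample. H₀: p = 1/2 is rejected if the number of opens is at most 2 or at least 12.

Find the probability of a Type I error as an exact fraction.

The significance level is the null-hypothesis probability of the rejection region {≤2} ∪ {≥12}.
The two tails are symmetric, so α = 2·(1 + 14 + 91)/2^14 = 212/16384 = 53/4096.

53/4096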